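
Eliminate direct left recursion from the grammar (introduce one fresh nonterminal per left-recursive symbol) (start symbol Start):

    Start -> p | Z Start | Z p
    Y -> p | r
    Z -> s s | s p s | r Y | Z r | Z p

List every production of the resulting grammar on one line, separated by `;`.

Start -> p | Z Start | Z p; Y -> p | r; Z -> s s Z1 | s p s Z1 | r Y Z1; Z1 -> r Z1 | p Z1 | ε

Left recursion appears on Z.
For Z: α = {r, p}, β = {s s, s p s, r Y}. Rewrite as Z → β Z1 and Z1 → α Z1 | ε.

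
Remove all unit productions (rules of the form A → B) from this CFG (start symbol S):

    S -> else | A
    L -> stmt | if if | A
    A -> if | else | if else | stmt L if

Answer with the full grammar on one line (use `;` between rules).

Unit pairs: L ⇒* {A}; S ⇒* {A}.
Replace each nonterminal's rules with the union of the non-unit rules of every nonterminal it unit-derives.

S -> else | if | if else | stmt L if; L -> stmt | if if | if | else | if else | stmt L if; A -> if | else | if else | stmt L if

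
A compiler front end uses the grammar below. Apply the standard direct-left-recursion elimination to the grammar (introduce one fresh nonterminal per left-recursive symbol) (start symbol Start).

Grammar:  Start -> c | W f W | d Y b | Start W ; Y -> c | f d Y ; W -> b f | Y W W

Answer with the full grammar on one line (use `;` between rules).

Start -> c Start1 | W f W Start1 | d Y b Start1; Y -> c | f d Y; W -> b f | Y W W; Start1 -> W Start1 | eps

Left recursion appears on Start.
For Start: α = {W}, β = {c, W f W, d Y b}. Rewrite as Start → β Start1 and Start1 → α Start1 | ε.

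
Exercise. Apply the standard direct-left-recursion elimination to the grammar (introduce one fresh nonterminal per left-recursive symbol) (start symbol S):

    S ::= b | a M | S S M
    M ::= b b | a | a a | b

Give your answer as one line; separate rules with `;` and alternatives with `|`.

Directly left-recursive nonterminal: S.
For S: α = {S M}, β = {b, a M}. Rewrite as S → β S' and S' → α S' | ε.

S ::= b S' | a M S'; M ::= b b | a | a a | b; S' ::= S M S' | ε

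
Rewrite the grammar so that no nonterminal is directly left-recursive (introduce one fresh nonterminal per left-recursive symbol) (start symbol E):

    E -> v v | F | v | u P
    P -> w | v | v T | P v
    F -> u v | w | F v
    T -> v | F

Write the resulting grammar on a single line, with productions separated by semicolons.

E -> v v | F | v | u P; P -> w P' | v P' | v T P'; F -> u v F' | w F'; T -> v | F; P' -> v P' | ε; F' -> v F' | ε

Directly left-recursive nonterminals: P, F.
For P: α = {v}, β = {w, v, v T}. Rewrite as P → β P' and P' → α P' | ε.
For F: α = {v}, β = {u v, w}. Rewrite as F → β F' and F' → α F' | ε.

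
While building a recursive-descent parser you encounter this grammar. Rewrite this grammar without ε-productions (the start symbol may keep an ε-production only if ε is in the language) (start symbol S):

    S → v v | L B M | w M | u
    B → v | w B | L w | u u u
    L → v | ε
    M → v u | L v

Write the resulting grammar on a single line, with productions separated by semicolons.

S → v v | L B M | B M | w M | u; B → v | w B | L w | w | u u u; L → v; M → v u | L v | v

Nullable set = {L}.
ε ∉ L(G), so no ε-production is kept.
For each production, add variants omitting each subset of nullable occurrences: S → L B M gives L B M | B M. B → L w gives L w | w. M → L v gives L v | v.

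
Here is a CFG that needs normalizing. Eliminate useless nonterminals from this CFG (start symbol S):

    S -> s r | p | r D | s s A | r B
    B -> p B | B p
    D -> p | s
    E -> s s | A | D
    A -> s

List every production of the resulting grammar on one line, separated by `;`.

S -> s r | p | r D | s s A; D -> p | s; A -> s

Generating nonterminals: {A, D, E, S}.
Reachable from S after that: {A, D, S}.
Removed useless symbols: {B, E} and every production mentioning them.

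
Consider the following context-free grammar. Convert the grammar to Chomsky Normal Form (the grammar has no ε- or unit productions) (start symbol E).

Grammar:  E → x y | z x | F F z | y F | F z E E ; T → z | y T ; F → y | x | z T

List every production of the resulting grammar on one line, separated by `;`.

E → X1 X2 | X3 X1 | F Y1 | X2 F | F Y2; T → z | X2 T; F → y | x | X3 T; X1 → x; X2 → y; X3 → z; Y1 → F X3; Y2 → X3 Y3; Y3 → E E

Introduce a nonterminal for each terminal appearing in a rule of length ≥ 2: X1 → x, X2 → y, X3 → z.
Binarize each right-hand side of length ≥ 3 by chaining fresh nonterminals (Y1, Y2, …): affected rules were E → F F X3; E → F X3 E E.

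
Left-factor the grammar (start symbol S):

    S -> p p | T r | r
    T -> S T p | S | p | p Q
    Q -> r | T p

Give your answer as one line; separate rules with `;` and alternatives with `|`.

T has alternatives sharing prefix 'S': factor to T → S T' with T' → T p | ε.
T has alternatives sharing prefix 'p': factor to T → p T'' with T'' → ε | Q.

S -> p p | T r | r; T -> S T' | p T''; Q -> r | T p; T' -> T p | epsilon; T'' -> epsilon | Q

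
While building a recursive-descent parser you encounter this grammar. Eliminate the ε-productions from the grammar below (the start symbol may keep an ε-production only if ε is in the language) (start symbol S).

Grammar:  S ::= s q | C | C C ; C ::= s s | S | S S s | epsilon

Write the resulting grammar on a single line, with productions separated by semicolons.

S ::= s q | C | C C | ε; C ::= s s | S | S S s | S s | s

Nullable set = {C, S}.
ε ∈ L(G) since S is nullable, so keep S → ε.
For each production, add variants omitting each subset of nullable occurrences: C → S S s gives S S s | S s | s.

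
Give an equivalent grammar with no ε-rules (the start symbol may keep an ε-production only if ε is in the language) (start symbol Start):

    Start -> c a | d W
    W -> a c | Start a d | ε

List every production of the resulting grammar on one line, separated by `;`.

The nullable symbols are {W}.
ε ∉ L(G), so no ε-production is kept.
Expand every rule over subsets of its nullable positions: Start → d W gives d W | d.

Start -> c a | d W | d; W -> a c | Start a d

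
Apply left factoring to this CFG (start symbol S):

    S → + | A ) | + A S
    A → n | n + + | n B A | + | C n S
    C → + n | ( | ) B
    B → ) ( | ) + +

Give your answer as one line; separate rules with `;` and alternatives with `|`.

S has alternatives sharing prefix '+': factor to S → + S' with S' → ε | A S.
A has alternatives sharing prefix 'n': factor to A → n A' with A' → ε | + + | B A.
B has alternatives sharing prefix ')': factor to B → ) B' with B' → ( | + +.

S → A ) | + S'; A → + | C n S | n A'; C → + n | ( | ) B; B → ) B'; S' → eps | A S; A' → eps | + + | B A; B' → ( | + +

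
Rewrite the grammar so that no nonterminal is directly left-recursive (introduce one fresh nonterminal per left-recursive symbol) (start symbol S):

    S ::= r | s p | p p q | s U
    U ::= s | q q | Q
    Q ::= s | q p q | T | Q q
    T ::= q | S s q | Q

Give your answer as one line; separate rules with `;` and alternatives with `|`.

Left recursion appears on Q.
For Q: α = {q}, β = {s, q p q, T}. Rewrite as Q → β Q' and Q' → α Q' | ε.

S ::= r | s p | p p q | s U; U ::= s | q q | Q; Q ::= s Q' | q p q Q' | T Q'; T ::= q | S s q | Q; Q' ::= q Q' | ε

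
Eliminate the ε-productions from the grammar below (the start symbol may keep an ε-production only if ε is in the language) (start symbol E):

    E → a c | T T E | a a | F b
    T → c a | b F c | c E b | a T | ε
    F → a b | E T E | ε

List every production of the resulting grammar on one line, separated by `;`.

E → a c | T T E | T E | a a | F b | b; T → c a | b F c | b c | c E b | a T | a; F → a b | E T E | E E

The nullable symbols are {F, T}.
ε ∉ L(G), so no ε-production is kept.
For each production, add variants omitting each subset of nullable occurrences: E → T T E gives T T E | T E. E → F b gives F b | b. T → b F c gives b F c | b c. T → a T gives a T | a.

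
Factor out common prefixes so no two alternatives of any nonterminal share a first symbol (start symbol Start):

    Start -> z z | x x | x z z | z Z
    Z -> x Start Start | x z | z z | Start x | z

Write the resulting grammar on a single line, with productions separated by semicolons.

Start has alternatives sharing prefix 'z': factor to Start → z Start1 with Start1 → z | Z.
Start has alternatives sharing prefix 'x': factor to Start → x Start2 with Start2 → x | z z.
Z has alternatives sharing prefix 'x': factor to Z → x Z1 with Z1 → Start Start | z.
Z has alternatives sharing prefix 'z': factor to Z → z Z2 with Z2 → z | ε.

Start -> z Start1 | x Start2; Z -> Start x | x Z1 | z Z2; Start1 -> z | Z; Start2 -> x | z z; Z1 -> Start Start | z; Z2 -> z | ε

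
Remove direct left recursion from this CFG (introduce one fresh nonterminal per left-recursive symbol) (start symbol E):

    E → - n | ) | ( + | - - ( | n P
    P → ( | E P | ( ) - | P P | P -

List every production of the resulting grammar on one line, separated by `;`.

E → - n | ) | ( + | - - ( | n P; P → ( P' | E P P' | ( ) - P'; P' → P P' | - P' | ε

P is directly left-recursive.
For P: α = {P, -}, β = {(, E P, ( ) -}. Rewrite as P → β P' and P' → α P' | ε.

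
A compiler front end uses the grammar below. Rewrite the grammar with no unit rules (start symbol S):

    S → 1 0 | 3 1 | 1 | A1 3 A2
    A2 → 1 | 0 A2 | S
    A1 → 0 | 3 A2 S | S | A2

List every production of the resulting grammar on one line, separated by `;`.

Unit pairs: A1 ⇒* {A2, S}; A2 ⇒* {S}.
For every A with A ⇒* B via unit rules, add B's non-unit alternatives to A; then delete every rule of the form X → Y.

S → 1 0 | 3 1 | 1 | A1 3 A2; A2 → 1 | 0 A2 | 1 0 | 3 1 | A1 3 A2; A1 → 1 | 0 A2 | 0 | 3 A2 S | 1 0 | 3 1 | A1 3 A2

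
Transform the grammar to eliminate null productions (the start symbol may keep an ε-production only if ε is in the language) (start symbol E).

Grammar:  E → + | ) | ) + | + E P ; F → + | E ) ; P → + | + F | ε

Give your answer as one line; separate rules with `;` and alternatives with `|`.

The nullable symbols are {P}.
ε ∉ L(G), so no ε-production is kept.
For each production, add variants omitting each subset of nullable occurrences: E → + E P gives + E P | + E.

E → + | ) | ) + | + E P | + E; F → + | E ); P → + | + F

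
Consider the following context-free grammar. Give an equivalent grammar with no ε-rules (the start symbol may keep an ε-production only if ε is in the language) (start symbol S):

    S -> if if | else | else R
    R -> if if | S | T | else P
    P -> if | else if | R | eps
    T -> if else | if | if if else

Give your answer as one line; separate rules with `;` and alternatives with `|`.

Nullable set = {P}.
ε ∉ L(G), so no ε-production is kept.
Add the nullable-subset variants: R → else P gives else P | else.

S -> if if | else | else R; R -> if if | S | T | else P | else; P -> if | else if | R; T -> if else | if | if if else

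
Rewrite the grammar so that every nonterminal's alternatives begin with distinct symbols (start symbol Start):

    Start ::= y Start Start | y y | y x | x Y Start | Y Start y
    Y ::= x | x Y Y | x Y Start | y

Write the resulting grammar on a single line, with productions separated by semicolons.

Start has alternatives sharing prefix 'y': factor to Start → y Start1 with Start1 → Start Start | y | x.
Y has alternatives sharing prefix 'x': factor to Y → x Y1 with Y1 → ε | Y Y | Y Start.
Y1 has alternatives sharing prefix 'Y': factor to Y1 → Y Y11 with Y11 → Y | Start.

Start ::= x Y Start | Y Start y | y Start1; Y ::= y | x Y1; Start1 ::= Start Start | y | x; Y1 ::= ε | Y Y11; Y11 ::= Y | Start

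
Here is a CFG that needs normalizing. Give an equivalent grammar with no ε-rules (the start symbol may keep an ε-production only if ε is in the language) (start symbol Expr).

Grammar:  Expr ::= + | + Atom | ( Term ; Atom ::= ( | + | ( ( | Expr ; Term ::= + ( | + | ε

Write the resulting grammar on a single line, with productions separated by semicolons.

Expr ::= + | + Atom | ( Term | (; Atom ::= ( | + | ( ( | Expr; Term ::= + ( | +

Nullable set = {Term}.
ε ∉ L(G), so no ε-production is kept.
Expand every rule over subsets of its nullable positions: Expr → ( Term gives ( Term | (.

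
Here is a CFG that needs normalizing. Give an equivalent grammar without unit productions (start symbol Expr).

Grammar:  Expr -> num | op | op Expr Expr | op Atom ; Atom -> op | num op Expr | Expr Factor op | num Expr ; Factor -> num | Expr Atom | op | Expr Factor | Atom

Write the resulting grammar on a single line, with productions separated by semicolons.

Unit pairs: Factor ⇒* {Atom}.
Replace each nonterminal's rules with the union of the non-unit rules of every nonterminal it unit-derives.

Expr -> num | op | op Expr Expr | op Atom; Atom -> op | num op Expr | Expr Factor op | num Expr; Factor -> op | num op Expr | Expr Factor op | num Expr | num | Expr Atom | Expr Factor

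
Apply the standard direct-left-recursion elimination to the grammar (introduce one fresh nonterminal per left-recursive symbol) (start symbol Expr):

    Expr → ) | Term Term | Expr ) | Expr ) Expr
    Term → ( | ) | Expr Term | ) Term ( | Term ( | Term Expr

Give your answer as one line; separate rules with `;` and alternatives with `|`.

Expr, Term are directly left-recursive.
For Expr: α = {), ) Expr}, β = {), Term Term}. Rewrite as Expr → β Expr1 and Expr1 → α Expr1 | ε.
For Term: α = {(, Expr}, β = {(, ), Expr Term, ) Term (}. Rewrite as Term → β Term1 and Term1 → α Term1 | ε.

Expr → ) Expr1 | Term Term Expr1; Term → ( Term1 | ) Term1 | Expr Term Term1 | ) Term ( Term1; Expr1 → ) Expr1 | ) Expr Expr1 | ε; Term1 → ( Term1 | Expr Term1 | ε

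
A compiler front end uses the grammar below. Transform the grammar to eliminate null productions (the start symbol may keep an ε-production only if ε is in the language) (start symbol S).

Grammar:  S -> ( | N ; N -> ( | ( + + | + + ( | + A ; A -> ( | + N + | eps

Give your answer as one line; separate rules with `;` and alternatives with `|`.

Nullable nonterminals: {A}.
ε ∉ L(G), so no ε-production is kept.
Add the nullable-subset variants: N → + A gives + A | +.

S -> ( | N; N -> ( | ( + + | + + ( | + A | +; A -> ( | + N +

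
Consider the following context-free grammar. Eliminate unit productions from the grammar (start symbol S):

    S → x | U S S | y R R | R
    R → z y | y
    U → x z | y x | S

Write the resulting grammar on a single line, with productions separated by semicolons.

Unit pairs: S ⇒* {R}; U ⇒* {R, S}.
Replace each nonterminal's rules with the union of the non-unit rules of every nonterminal it unit-derives.

S → x | U S S | y R R | z y | y; R → z y | y; U → x z | y x | x | U S S | y R R | z y | y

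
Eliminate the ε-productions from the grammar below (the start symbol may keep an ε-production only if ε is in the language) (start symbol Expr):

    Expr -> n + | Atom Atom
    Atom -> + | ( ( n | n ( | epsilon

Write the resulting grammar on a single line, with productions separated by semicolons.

Nullable nonterminals: {Atom, Expr}.
ε ∈ L(G) since Expr is nullable, so keep Expr → ε.
For each production, add variants omitting each subset of nullable occurrences: Expr → Atom Atom gives Atom Atom | Atom.

Expr -> n + | Atom Atom | Atom | epsilon; Atom -> + | ( ( n | n (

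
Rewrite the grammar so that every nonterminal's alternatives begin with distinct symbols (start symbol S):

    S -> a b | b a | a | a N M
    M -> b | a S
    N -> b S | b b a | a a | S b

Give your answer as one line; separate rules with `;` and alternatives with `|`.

S has alternatives sharing prefix 'a': factor to S → a S' with S' → b | ε | N M.
N has alternatives sharing prefix 'b': factor to N → b N' with N' → S | b a.

S -> b a | a S'; M -> b | a S; N -> a a | S b | b N'; S' -> b | epsilon | N M; N' -> S | b a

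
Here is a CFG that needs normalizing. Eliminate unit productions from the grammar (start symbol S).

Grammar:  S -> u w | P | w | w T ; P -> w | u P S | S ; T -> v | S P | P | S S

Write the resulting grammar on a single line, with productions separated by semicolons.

S -> u w | w | w T | u P S; P -> u w | w | w T | u P S; T -> u w | w | w T | u P S | v | S P | S S

Unit pairs: P ⇒* {S}; S ⇒* {P}; T ⇒* {P, S}.
For each unit pair (A, B), copy every non-unit production of B to A, then drop all unit productions.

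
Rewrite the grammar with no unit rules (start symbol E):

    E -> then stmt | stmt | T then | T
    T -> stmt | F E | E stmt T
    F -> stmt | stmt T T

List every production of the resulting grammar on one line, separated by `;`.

Unit pairs: E ⇒* {T}.
For each unit pair (A, B), copy every non-unit production of B to A, then drop all unit productions.

E -> then stmt | stmt | T then | F E | E stmt T; T -> stmt | F E | E stmt T; F -> stmt | stmt T T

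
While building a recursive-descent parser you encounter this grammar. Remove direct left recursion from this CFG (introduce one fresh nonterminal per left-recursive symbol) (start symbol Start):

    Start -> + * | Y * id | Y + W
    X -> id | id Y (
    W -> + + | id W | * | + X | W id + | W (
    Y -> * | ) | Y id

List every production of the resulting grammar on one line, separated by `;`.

W, Y are directly left-recursive.
For W: α = {id +, (}, β = {+ +, id W, *, + X}. Rewrite as W → β W1 and W1 → α W1 | ε.
For Y: α = {id}, β = {*, )}. Rewrite as Y → β Y1 and Y1 → α Y1 | ε.

Start -> + * | Y * id | Y + W; X -> id | id Y (; W -> + + W1 | id W W1 | * W1 | + X W1; Y -> * Y1 | ) Y1; W1 -> id + W1 | ( W1 | epsilon; Y1 -> id Y1 | epsilon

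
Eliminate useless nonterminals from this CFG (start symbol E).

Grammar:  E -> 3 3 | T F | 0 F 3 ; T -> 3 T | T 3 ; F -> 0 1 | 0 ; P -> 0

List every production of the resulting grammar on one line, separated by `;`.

E -> 3 3 | 0 F 3; F -> 0 1 | 0

Generating nonterminals: {E, F, P}.
Reachable from E after that: {E, F}.
Removed useless symbols: {P, T} and every production mentioning them.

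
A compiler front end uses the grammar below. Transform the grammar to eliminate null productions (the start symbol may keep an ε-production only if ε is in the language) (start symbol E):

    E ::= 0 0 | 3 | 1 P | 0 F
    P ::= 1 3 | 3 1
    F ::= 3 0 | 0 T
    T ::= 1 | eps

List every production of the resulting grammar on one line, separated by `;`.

The nullable symbols are {T}.
ε ∉ L(G), so no ε-production is kept.
Expand every rule over subsets of its nullable positions: F → 0 T gives 0 T | 0.

E ::= 0 0 | 3 | 1 P | 0 F; P ::= 1 3 | 3 1; F ::= 3 0 | 0 T | 0; T ::= 1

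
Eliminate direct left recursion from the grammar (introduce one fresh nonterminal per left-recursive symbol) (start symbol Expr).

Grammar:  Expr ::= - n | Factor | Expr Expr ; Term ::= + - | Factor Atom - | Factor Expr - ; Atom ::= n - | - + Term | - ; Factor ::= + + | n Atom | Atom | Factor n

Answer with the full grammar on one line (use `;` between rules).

Expr ::= - n Expr1 | Factor Expr1; Term ::= + - | Factor Atom - | Factor Expr -; Atom ::= n - | - + Term | -; Factor ::= + + Factor1 | n Atom Factor1 | Atom Factor1; Expr1 ::= Expr Expr1 | ε; Factor1 ::= n Factor1 | ε

Left recursion appears on Expr, Factor.
For Expr: α = {Expr}, β = {- n, Factor}. Rewrite as Expr → β Expr1 and Expr1 → α Expr1 | ε.
For Factor: α = {n}, β = {+ +, n Atom, Atom}. Rewrite as Factor → β Factor1 and Factor1 → α Factor1 | ε.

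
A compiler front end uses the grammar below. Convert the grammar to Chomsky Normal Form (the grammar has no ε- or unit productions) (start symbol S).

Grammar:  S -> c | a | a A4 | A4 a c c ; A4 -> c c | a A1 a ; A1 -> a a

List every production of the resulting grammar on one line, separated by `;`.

Introduce a nonterminal for each terminal appearing in a rule of length ≥ 2: X1 → a, X2 → c.
Binarize each right-hand side of length ≥ 3 by chaining fresh nonterminals (Y1, Y2, …): affected rules were S → A4 X1 X2 X2; A4 → X1 A1 X1.

S -> c | a | X1 A4 | A4 Y1; A4 -> X2 X2 | X1 Y3; A1 -> X1 X1; X1 -> a; X2 -> c; Y1 -> X1 Y2; Y2 -> X2 X2; Y3 -> A1 X1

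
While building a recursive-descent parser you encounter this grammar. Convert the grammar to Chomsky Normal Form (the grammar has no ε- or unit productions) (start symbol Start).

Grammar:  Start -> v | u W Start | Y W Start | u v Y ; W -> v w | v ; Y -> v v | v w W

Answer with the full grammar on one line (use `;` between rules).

Introduce a nonterminal for each terminal appearing in a rule of length ≥ 2: X1 → u, X2 → v, X3 → w.
Binarize each right-hand side of length ≥ 3 by chaining fresh nonterminals (Y1, Y2, …): affected rules were Start → X1 W Start; Start → Y W Start; Start → X1 X2 Y; Y → X2 X3 W.

Start -> v | X1 Y1 | Y Y2 | X1 Y3; W -> X2 X3 | v; Y -> X2 X2 | X2 Y4; X1 -> u; X2 -> v; X3 -> w; Y1 -> W Start; Y2 -> W Start; Y3 -> X2 Y; Y4 -> X3 W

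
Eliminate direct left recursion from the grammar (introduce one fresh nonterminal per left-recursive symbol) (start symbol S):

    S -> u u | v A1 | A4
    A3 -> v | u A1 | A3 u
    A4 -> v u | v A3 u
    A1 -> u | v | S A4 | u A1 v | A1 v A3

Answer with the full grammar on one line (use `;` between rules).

S -> u u | v A1 | A4; A3 -> v A3' | u A1 A3'; A4 -> v u | v A3 u; A1 -> u A1' | v A1' | S A4 A1' | u A1 v A1'; A3' -> u A3' | ε; A1' -> v A3 A1' | ε

A3, A1 are directly left-recursive.
For A3: α = {u}, β = {v, u A1}. Rewrite as A3 → β A3' and A3' → α A3' | ε.
For A1: α = {v A3}, β = {u, v, S A4, u A1 v}. Rewrite as A1 → β A1' and A1' → α A1' | ε.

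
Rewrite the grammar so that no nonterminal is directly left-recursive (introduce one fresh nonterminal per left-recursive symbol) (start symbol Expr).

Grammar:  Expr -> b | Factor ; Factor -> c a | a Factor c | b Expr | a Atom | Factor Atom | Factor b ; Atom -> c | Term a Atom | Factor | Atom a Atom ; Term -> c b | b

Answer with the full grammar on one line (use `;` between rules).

Directly left-recursive nonterminals: Factor, Atom.
For Factor: α = {Atom, b}, β = {c a, a Factor c, b Expr, a Atom}. Rewrite as Factor → β Factor1 and Factor1 → α Factor1 | ε.
For Atom: α = {a Atom}, β = {c, Term a Atom, Factor}. Rewrite as Atom → β Atom1 and Atom1 → α Atom1 | ε.

Expr -> b | Factor; Factor -> c a Factor1 | a Factor c Factor1 | b Expr Factor1 | a Atom Factor1; Atom -> c Atom1 | Term a Atom Atom1 | Factor Atom1; Term -> c b | b; Factor1 -> Atom Factor1 | b Factor1 | eps; Atom1 -> a Atom Atom1 | eps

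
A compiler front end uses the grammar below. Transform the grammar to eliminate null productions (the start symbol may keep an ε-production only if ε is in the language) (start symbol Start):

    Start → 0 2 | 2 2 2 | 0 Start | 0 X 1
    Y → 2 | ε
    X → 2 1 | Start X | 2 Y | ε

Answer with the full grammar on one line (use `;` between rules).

The nullable symbols are {X, Y}.
ε ∉ L(G), so no ε-production is kept.
For each production, add variants omitting each subset of nullable occurrences: Start → 0 X 1 gives 0 X 1 | 0 1. X → Start X gives Start X | Start. X → 2 Y gives 2 Y | 2.

Start → 0 2 | 2 2 2 | 0 Start | 0 X 1 | 0 1; Y → 2; X → 2 1 | Start X | Start | 2 Y | 2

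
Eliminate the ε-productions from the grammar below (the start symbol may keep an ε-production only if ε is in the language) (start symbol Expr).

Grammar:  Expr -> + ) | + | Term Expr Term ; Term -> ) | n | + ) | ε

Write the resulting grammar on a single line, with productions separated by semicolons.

Nullable set = {Term}.
ε ∉ L(G), so no ε-production is kept.
Add the nullable-subset variants: Expr → Term Expr Term gives Term Expr Term | Term Expr | Expr Term.

Expr -> + ) | + | Term Expr Term | Term Expr | Expr Term; Term -> ) | n | + )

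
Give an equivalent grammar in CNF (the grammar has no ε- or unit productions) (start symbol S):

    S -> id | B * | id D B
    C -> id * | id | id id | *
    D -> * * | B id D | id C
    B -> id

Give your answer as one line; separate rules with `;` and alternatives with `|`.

S -> id | B X1 | X2 Y1; C -> X2 X1 | id | X2 X2 | *; D -> X1 X1 | B Y2 | X2 C; B -> id; X1 -> *; X2 -> id; Y1 -> D B; Y2 -> X2 D

Introduce a nonterminal for each terminal appearing in a rule of length ≥ 2: X1 → *, X2 → id.
Binarize each right-hand side of length ≥ 3 by chaining fresh nonterminals (Y1, Y2, …): affected rules were S → X2 D B; D → B X2 D.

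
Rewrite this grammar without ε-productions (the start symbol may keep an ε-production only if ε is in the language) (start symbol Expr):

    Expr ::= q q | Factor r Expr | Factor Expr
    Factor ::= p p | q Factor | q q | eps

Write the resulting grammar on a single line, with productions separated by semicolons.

Nullable set = {Factor}.
ε ∉ L(G), so no ε-production is kept.
Expand every rule over subsets of its nullable positions: Expr → Factor r Expr gives Factor r Expr | r Expr. Factor → q Factor gives q Factor | q.

Expr ::= q q | Factor r Expr | r Expr | Factor Expr; Factor ::= p p | q Factor | q | q q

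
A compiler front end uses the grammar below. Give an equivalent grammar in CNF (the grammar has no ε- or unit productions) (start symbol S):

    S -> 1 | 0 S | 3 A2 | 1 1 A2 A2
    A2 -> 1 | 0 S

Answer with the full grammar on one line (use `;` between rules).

S -> 1 | X1 S | X2 A2 | X3 Y1; A2 -> 1 | X1 S; X1 -> 0; X2 -> 3; X3 -> 1; Y1 -> X3 Y2; Y2 -> A2 A2

Introduce a nonterminal for each terminal appearing in a rule of length ≥ 2: X1 → 0, X2 → 3, X3 → 1.
Binarize each right-hand side of length ≥ 3 by chaining fresh nonterminals (Y1, Y2, …): affected rules were S → X3 X3 A2 A2.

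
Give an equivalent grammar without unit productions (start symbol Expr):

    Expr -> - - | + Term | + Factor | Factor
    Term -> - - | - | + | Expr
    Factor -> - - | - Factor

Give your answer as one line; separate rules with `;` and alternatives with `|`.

Unit pairs: Expr ⇒* {Factor}; Term ⇒* {Expr, Factor}.
For each unit pair (A, B), copy every non-unit production of B to A, then drop all unit productions.

Expr -> - - | - Factor | + Term | + Factor; Term -> - - | - | + | - Factor | + Term | + Factor; Factor -> - - | - Factor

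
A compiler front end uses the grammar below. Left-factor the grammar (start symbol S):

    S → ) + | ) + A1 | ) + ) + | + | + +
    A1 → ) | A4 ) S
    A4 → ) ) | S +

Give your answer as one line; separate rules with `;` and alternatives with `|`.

S → ) + S' | + S''; A1 → ) | A4 ) S; A4 → ) ) | S +; S' → eps | A1 | ) +; S'' → eps | +

S has alternatives sharing prefix ') +': factor to S → ) + S' with S' → ε | A1 | ) +.
S has alternatives sharing prefix '+': factor to S → + S'' with S'' → ε | +.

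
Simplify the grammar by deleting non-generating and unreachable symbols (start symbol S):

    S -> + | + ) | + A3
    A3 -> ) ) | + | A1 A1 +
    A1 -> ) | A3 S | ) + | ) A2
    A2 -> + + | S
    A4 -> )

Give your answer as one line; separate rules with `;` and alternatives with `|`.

Generating nonterminals: {A1, A2, A3, A4, S}.
Reachable from S after that: {A1, A2, A3, S}.
Removed useless symbols: {A4} and every production mentioning them.

S -> + | + ) | + A3; A3 -> ) ) | + | A1 A1 +; A1 -> ) | A3 S | ) + | ) A2; A2 -> + + | S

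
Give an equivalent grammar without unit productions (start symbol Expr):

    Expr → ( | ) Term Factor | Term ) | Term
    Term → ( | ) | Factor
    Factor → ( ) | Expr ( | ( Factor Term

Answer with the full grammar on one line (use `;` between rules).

Unit pairs: Expr ⇒* {Factor, Term}; Term ⇒* {Factor}.
For each unit pair (A, B), copy every non-unit production of B to A, then drop all unit productions.

Expr → ( | ) | ( ) | Expr ( | ( Factor Term | ) Term Factor | Term ); Term → ( | ) | ( ) | Expr ( | ( Factor Term; Factor → ( ) | Expr ( | ( Factor Term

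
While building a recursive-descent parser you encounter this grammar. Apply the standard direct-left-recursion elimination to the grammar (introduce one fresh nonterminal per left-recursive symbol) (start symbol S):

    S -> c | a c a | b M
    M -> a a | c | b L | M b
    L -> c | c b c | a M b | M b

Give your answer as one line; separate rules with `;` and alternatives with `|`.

Left recursion appears on M.
For M: α = {b}, β = {a a, c, b L}. Rewrite as M → β M' and M' → α M' | ε.

S -> c | a c a | b M; M -> a a M' | c M' | b L M'; L -> c | c b c | a M b | M b; M' -> b M' | ε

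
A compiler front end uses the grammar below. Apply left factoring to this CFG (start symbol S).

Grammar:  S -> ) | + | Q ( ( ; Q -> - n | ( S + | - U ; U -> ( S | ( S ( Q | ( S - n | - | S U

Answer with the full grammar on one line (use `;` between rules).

S -> ) | + | Q ( (; Q -> ( S + | - Q'; U -> - | S U | ( S U'; Q' -> n | U; U' -> ε | ( Q | - n

Q has alternatives sharing prefix '-': factor to Q → - Q' with Q' → n | U.
U has alternatives sharing prefix '( S': factor to U → ( S U' with U' → ε | ( Q | - n.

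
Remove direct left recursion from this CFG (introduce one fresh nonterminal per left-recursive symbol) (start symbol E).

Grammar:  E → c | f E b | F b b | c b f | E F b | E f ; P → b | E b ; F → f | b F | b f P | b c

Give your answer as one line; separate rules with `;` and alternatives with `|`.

E is directly left-recursive.
For E: α = {F b, f}, β = {c, f E b, F b b, c b f}. Rewrite as E → β E' and E' → α E' | ε.

E → c E' | f E b E' | F b b E' | c b f E'; P → b | E b; F → f | b F | b f P | b c; E' → F b E' | f E' | ε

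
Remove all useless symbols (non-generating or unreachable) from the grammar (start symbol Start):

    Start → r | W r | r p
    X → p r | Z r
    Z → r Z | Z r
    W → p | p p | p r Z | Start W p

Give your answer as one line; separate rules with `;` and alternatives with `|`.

Generating nonterminals: {Start, W, X}.
Reachable from Start after that: {Start, W}.
Removed useless symbols: {X, Z} and every production mentioning them.

Start → r | W r | r p; W → p | p p | Start W p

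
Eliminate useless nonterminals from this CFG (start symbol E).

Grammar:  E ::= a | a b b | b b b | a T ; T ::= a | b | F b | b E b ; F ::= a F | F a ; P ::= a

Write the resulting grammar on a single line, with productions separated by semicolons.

Generating nonterminals: {E, P, T}.
Reachable from E after that: {E, T}.
Removed useless symbols: {F, P} and every production mentioning them.

E ::= a | a b b | b b b | a T; T ::= a | b | b E b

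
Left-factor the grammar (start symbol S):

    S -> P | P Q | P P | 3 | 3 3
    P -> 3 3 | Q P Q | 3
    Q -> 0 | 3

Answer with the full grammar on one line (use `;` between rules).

S -> P S' | 3 S''; P -> Q P Q | 3 P'; Q -> 0 | 3; S' -> eps | Q | P; S'' -> eps | 3; P' -> 3 | eps

S has alternatives sharing prefix 'P': factor to S → P S' with S' → ε | Q | P.
S has alternatives sharing prefix '3': factor to S → 3 S'' with S'' → ε | 3.
P has alternatives sharing prefix '3': factor to P → 3 P' with P' → 3 | ε.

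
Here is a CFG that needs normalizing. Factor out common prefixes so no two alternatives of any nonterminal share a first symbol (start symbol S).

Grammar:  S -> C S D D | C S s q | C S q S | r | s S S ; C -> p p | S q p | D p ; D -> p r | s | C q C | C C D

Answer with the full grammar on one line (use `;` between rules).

S has alternatives sharing prefix 'C S': factor to S → C S S' with S' → D D | s q | q S.
D has alternatives sharing prefix 'C': factor to D → C D' with D' → q C | C D.

S -> r | s S S | C S S'; C -> p p | S q p | D p; D -> p r | s | C D'; S' -> D D | s q | q S; D' -> q C | C D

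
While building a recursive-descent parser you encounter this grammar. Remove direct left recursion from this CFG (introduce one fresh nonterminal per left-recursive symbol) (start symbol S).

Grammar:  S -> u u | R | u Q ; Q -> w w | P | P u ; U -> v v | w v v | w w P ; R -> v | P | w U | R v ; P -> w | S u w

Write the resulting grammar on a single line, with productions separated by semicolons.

S -> u u | R | u Q; Q -> w w | P | P u; U -> v v | w v v | w w P; R -> v R' | P R' | w U R'; P -> w | S u w; R' -> v R' | ε

Left recursion appears on R.
For R: α = {v}, β = {v, P, w U}. Rewrite as R → β R' and R' → α R' | ε.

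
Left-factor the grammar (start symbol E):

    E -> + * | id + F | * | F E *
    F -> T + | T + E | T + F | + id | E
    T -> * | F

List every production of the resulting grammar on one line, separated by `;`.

F has alternatives sharing prefix 'T +': factor to F → T + F' with F' → ε | E | F.

E -> + * | id + F | * | F E *; F -> + id | E | T + F'; T -> * | F; F' -> ε | E | F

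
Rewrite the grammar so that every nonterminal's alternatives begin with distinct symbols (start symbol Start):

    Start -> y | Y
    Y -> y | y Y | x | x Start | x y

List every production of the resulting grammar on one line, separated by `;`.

Y has alternatives sharing prefix 'x': factor to Y → x Y1 with Y1 → ε | Start | y.
Y has alternatives sharing prefix 'y': factor to Y → y Y2 with Y2 → ε | Y.

Start -> y | Y; Y -> x Y1 | y Y2; Y1 -> ε | Start | y; Y2 -> ε | Y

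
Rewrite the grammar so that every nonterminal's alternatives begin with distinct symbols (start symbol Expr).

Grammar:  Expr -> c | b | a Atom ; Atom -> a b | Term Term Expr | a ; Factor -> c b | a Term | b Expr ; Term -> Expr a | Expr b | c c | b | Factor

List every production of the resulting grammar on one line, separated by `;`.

Atom has alternatives sharing prefix 'a': factor to Atom → a Atom1 with Atom1 → b | ε.
Term has alternatives sharing prefix 'Expr': factor to Term → Expr Term1 with Term1 → a | b.

Expr -> c | b | a Atom; Atom -> Term Term Expr | a Atom1; Factor -> c b | a Term | b Expr; Term -> c c | b | Factor | Expr Term1; Atom1 -> b | ε; Term1 -> a | b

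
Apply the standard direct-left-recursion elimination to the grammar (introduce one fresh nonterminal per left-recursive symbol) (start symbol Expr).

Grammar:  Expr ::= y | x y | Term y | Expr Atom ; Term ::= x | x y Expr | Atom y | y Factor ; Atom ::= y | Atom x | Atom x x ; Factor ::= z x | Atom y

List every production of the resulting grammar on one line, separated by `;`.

Expr, Atom are directly left-recursive.
For Expr: α = {Atom}, β = {y, x y, Term y}. Rewrite as Expr → β Expr1 and Expr1 → α Expr1 | ε.
For Atom: α = {x, x x}, β = {y}. Rewrite as Atom → β Atom1 and Atom1 → α Atom1 | ε.

Expr ::= y Expr1 | x y Expr1 | Term y Expr1; Term ::= x | x y Expr | Atom y | y Factor; Atom ::= y Atom1; Factor ::= z x | Atom y; Expr1 ::= Atom Expr1 | eps; Atom1 ::= x Atom1 | x x Atom1 | eps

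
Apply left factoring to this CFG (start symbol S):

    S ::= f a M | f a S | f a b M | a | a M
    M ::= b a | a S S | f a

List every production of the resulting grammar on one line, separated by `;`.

S has alternatives sharing prefix 'f a': factor to S → f a S' with S' → M | S | b M.
S has alternatives sharing prefix 'a': factor to S → a S'' with S'' → ε | M.

S ::= f a S' | a S''; M ::= b a | a S S | f a; S' ::= M | S | b M; S'' ::= ε | M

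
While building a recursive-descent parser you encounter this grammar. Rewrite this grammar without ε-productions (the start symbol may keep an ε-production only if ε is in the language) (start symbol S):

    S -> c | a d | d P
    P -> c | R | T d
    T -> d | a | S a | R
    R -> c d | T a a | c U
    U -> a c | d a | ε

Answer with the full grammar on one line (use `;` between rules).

S -> c | a d | d P; P -> c | R | T d; T -> d | a | S a | R; R -> c d | T a a | c U | c; U -> a c | d a

The nullable symbols are {U}.
ε ∉ L(G), so no ε-production is kept.
For each production, add variants omitting each subset of nullable occurrences: R → c U gives c U | c.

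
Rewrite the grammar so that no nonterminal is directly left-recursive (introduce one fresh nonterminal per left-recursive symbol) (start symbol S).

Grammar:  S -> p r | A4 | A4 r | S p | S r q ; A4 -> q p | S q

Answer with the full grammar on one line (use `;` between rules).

Directly left-recursive nonterminal: S.
For S: α = {p, r q}, β = {p r, A4, A4 r}. Rewrite as S → β S' and S' → α S' | ε.

S -> p r S' | A4 S' | A4 r S'; A4 -> q p | S q; S' -> p S' | r q S' | epsilon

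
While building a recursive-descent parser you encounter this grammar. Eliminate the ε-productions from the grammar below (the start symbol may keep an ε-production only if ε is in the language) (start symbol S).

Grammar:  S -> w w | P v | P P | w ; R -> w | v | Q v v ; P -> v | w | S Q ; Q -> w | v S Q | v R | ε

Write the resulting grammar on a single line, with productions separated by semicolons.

The nullable symbols are {Q}.
ε ∉ L(G), so no ε-production is kept.
For each production, add variants omitting each subset of nullable occurrences: R → Q v v gives Q v v | v v. P → S Q gives S Q | S. Q → v S Q gives v S Q | v S.

S -> w w | P v | P P | w; R -> w | v | Q v v | v v; P -> v | w | S Q | S; Q -> w | v S Q | v S | v R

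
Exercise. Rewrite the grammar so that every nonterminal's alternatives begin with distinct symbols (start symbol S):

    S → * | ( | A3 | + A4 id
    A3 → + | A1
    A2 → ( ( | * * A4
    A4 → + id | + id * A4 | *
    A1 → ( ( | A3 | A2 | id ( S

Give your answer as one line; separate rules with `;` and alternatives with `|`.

S → * | ( | A3 | + A4 id; A3 → + | A1; A2 → ( ( | * * A4; A4 → * | + id A4'; A1 → ( ( | A3 | A2 | id ( S; A4' → ε | * A4

A4 has alternatives sharing prefix '+ id': factor to A4 → + id A4' with A4' → ε | * A4.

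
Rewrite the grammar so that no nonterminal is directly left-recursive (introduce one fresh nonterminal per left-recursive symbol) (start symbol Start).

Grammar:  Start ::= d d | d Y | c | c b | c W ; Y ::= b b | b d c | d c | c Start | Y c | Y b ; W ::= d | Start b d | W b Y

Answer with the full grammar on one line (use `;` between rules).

Y, W are directly left-recursive.
For Y: α = {c, b}, β = {b b, b d c, d c, c Start}. Rewrite as Y → β Y1 and Y1 → α Y1 | ε.
For W: α = {b Y}, β = {d, Start b d}. Rewrite as W → β W1 and W1 → α W1 | ε.

Start ::= d d | d Y | c | c b | c W; Y ::= b b Y1 | b d c Y1 | d c Y1 | c Start Y1; W ::= d W1 | Start b d W1; Y1 ::= c Y1 | b Y1 | epsilon; W1 ::= b Y W1 | epsilon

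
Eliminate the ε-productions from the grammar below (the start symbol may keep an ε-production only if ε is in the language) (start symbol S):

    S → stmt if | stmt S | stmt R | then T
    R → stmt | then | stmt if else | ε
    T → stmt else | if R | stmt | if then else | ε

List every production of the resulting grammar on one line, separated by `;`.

Nullable set = {R, T}.
ε ∉ L(G), so no ε-production is kept.
For each production, add variants omitting each subset of nullable occurrences: S → stmt R gives stmt R | stmt. S → then T gives then T | then. T → if R gives if R | if.

S → stmt if | stmt S | stmt R | stmt | then T | then; R → stmt | then | stmt if else; T → stmt else | if R | if | stmt | if then else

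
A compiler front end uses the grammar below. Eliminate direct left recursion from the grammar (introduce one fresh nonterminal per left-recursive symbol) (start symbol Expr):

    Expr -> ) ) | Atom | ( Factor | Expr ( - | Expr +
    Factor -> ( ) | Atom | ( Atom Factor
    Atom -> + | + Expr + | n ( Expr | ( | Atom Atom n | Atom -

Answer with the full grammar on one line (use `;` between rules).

Expr -> ) ) Expr1 | Atom Expr1 | ( Factor Expr1; Factor -> ( ) | Atom | ( Atom Factor; Atom -> + Atom1 | + Expr + Atom1 | n ( Expr Atom1 | ( Atom1; Expr1 -> ( - Expr1 | + Expr1 | epsilon; Atom1 -> Atom n Atom1 | - Atom1 | epsilon

Left recursion appears on Expr, Atom.
For Expr: α = {( -, +}, β = {) ), Atom, ( Factor}. Rewrite as Expr → β Expr1 and Expr1 → α Expr1 | ε.
For Atom: α = {Atom n, -}, β = {+, + Expr +, n ( Expr, (}. Rewrite as Atom → β Atom1 and Atom1 → α Atom1 | ε.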